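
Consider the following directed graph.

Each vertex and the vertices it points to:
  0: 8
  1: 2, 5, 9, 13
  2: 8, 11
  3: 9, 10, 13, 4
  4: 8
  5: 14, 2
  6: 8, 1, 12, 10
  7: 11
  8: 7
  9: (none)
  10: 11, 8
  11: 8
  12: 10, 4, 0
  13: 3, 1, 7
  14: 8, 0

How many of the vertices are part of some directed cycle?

6

A vertex is on a directed cycle iff it belongs to a strongly connected component of size ≥ 2 (or has a self-loop).
The vertices on cycles are {1, 3, 7, 8, 11, 13} — 6 in total.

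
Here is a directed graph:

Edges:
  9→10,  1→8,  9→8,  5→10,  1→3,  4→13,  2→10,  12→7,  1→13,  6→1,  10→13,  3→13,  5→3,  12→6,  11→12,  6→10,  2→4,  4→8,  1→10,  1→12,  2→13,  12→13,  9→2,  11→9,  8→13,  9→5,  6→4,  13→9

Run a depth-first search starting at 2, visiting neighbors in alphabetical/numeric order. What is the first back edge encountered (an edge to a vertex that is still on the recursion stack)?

DFS from 2 (visiting neighbors in alphabetical/numeric order); mark gray on enter, black on exit:
2 gray
  4 gray
    8 gray
      13 gray
        9 gray
          9→2: 2 is gray → back edge
First back edge: 9 → 2.

9->2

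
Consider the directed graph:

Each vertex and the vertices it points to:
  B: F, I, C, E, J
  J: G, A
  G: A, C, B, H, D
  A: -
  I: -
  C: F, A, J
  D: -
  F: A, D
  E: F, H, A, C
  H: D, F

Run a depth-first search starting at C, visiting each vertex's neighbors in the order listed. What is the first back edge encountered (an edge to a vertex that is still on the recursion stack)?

DFS from C (visiting each vertex's neighbors in the order listed); mark gray on enter, black on exit:
C gray
  F gray
    A gray
    A black
    D gray
    D black
  F black
  C→A: A black — skip
  J gray
    G gray
      G→A: A black — skip
      G→C: C is gray → back edge
First back edge: G → C.

G->C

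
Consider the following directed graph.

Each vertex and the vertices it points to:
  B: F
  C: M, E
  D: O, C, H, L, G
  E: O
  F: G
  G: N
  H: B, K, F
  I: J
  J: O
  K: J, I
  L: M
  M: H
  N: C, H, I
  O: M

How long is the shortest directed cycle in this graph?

For each vertex v, BFS finds the shortest path from v back to v.
The shortest such closed walk is G → N → H → F → G, length 4.

4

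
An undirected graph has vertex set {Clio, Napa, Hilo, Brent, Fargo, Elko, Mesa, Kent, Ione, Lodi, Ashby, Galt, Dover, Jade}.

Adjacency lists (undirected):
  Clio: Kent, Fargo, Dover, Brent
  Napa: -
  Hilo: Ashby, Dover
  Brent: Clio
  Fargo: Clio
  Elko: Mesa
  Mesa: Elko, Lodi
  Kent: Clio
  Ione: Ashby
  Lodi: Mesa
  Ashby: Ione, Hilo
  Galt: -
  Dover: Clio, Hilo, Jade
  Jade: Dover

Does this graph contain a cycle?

DFS, tracking each vertex's parent; an edge to a visited non-parent vertex closes a cycle.
Start from Clio:
visit Clio (parent –)
  visit Kent (parent Clio)
    Kent–Clio: parent, skip
  visit Fargo (parent Clio)
    Fargo–Clio: parent, skip
  visit Dover (parent Clio)
    Dover–Clio: parent, skip
    visit Hilo (parent Dover)
      visit Ashby (parent Hilo)
        visit Ione (parent Ashby)
          Ione–Ashby: parent, skip
        Ashby–Hilo: parent, skip
      Hilo–Dover: parent, skip
    visit Jade (parent Dover)
      Jade–Dover: parent, skip
  visit Brent (parent Clio)
    Brent–Clio: parent, skip
visit Napa (parent –)
visit Elko (parent –)
  visit Mesa (parent Elko)
    Mesa–Elko: parent, skip
    visit Lodi (parent Mesa)
      Lodi–Mesa: parent, skip
visit Galt (parent –)
No non-parent visited neighbor found — the graph is a forest.

No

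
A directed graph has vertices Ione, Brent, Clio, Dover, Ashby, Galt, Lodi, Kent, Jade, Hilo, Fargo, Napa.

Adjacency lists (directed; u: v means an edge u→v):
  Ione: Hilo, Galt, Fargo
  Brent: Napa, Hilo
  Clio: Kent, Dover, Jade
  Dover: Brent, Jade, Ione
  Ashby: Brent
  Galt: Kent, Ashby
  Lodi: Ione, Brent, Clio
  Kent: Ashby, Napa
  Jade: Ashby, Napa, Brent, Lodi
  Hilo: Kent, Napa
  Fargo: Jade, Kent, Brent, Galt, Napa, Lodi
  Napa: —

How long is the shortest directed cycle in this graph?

For each vertex v, BFS finds the shortest path from v back to v.
The shortest such closed walk is Clio → Jade → Lodi → Clio, length 3.

3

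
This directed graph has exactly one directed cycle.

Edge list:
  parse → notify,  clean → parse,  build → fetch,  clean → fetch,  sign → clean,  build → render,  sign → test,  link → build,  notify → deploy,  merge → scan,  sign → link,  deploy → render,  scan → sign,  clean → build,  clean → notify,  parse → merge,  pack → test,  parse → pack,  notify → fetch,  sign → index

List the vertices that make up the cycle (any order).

scan, sign, clean, merge, parse

DFS with gray/black marking from clean:
clean gray
  parse gray
    merge gray
      scan gray
        sign gray
          link gray
            build gray
              render gray
              render black
              fetch gray
              fetch black
            build black
          link black
          sign→clean: clean is gray → back edge
Back edge closes the cycle clean → parse → merge → scan → sign → clean; its vertices are {scan, sign, clean, merge, parse}.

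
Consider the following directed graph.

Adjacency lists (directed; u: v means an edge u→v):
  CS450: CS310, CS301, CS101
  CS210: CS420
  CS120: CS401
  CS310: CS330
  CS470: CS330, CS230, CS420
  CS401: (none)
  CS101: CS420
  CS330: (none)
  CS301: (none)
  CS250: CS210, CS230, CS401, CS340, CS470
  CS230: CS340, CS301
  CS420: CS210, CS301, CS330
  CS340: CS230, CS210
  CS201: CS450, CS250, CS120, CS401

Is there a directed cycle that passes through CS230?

Yes

CS230 is on a cycle iff CS230 can reach itself via ≥1 edge.
CS230 → CS340 → CS230 — yes.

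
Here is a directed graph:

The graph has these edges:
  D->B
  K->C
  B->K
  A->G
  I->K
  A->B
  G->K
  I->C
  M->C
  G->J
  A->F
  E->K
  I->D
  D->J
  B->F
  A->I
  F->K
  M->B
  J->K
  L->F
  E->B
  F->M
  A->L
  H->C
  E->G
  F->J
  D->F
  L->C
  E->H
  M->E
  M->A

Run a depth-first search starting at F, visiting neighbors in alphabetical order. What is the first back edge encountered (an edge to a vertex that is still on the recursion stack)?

B->F

DFS from F (visiting neighbors in alphabetical order); mark gray on enter, black on exit:
F gray
  J gray
    K gray
      C gray
      C black
    K black
  J black
  F→K: K black — skip
  M gray
    A gray
      B gray
        B→F: F is gray → back edge
First back edge: B → F.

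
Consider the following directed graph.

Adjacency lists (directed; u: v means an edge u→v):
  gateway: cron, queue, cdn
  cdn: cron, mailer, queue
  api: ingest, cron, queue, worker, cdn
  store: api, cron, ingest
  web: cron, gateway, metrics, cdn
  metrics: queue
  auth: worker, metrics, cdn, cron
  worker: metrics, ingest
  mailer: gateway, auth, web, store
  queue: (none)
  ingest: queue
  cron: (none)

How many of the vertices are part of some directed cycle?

7

A vertex is on a directed cycle iff it belongs to a strongly connected component of size ≥ 2 (or has a self-loop).
The vertices on cycles are {api, cdn, web, auth, store, mailer, gateway} — 7 in total.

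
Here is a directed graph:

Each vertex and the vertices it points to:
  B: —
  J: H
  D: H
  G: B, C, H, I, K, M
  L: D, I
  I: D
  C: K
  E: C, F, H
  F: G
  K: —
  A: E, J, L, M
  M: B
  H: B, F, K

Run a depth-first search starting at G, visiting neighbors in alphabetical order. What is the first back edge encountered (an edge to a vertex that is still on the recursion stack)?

F→G

DFS from G (visiting neighbors in alphabetical order); mark gray on enter, black on exit:
G gray
  B gray
  B black
  C gray
    K gray
    K black
  C black
  H gray
    H→B: B black — skip
    F gray
      F→G: G is gray → back edge
First back edge: F → G.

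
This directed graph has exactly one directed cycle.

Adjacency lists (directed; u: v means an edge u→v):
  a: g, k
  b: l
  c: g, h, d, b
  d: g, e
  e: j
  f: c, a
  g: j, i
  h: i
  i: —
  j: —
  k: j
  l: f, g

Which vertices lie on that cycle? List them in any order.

b, c, f, l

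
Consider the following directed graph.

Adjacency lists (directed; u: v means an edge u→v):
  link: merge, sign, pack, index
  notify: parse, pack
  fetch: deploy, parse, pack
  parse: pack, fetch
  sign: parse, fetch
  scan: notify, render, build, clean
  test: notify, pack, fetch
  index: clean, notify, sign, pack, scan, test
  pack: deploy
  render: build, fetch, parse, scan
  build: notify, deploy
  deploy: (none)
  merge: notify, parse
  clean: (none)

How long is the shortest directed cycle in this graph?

For each vertex v, BFS finds the shortest path from v back to v.
The shortest such closed walk is scan → render → scan, length 2.

2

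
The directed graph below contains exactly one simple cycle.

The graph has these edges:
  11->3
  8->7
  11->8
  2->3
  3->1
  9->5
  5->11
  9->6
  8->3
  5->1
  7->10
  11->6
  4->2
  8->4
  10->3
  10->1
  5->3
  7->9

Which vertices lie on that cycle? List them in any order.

DFS with gray/black marking from 8:
8 gray
  3 gray
    1 gray
    1 black
  3 black
  7 gray
    9 gray
      5 gray
        11 gray
          11→8: 8 is gray → back edge
Back edge closes the cycle 8 → 7 → 9 → 5 → 11 → 8; its vertices are {5, 7, 8, 9, 11}.

5, 7, 8, 9, 11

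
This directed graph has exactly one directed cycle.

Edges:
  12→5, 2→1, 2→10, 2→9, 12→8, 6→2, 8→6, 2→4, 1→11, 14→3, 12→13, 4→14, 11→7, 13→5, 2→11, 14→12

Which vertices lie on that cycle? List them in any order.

2, 4, 6, 8, 12, 14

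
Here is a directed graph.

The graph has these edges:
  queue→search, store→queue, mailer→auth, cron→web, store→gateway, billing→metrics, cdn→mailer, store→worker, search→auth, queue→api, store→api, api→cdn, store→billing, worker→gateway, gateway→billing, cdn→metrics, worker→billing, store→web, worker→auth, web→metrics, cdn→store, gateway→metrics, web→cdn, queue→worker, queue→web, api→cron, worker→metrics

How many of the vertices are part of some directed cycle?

A vertex is on a directed cycle iff it belongs to a strongly connected component of size ≥ 2 (or has a self-loop).
The vertices on cycles are {api, cdn, web, cron, queue, store} — 6 in total.

6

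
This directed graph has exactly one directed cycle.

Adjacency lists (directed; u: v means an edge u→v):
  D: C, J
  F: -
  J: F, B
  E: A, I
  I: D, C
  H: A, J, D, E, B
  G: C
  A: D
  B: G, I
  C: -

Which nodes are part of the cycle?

DFS with gray/black marking from J:
J gray
  F gray
  F black
  B gray
    G gray
      C gray
      C black
    G black
    I gray
      D gray
        D→C: C black — skip
        D→J: J is gray → back edge
Back edge closes the cycle J → B → I → D → J; its vertices are {B, D, I, J}.

B, D, I, J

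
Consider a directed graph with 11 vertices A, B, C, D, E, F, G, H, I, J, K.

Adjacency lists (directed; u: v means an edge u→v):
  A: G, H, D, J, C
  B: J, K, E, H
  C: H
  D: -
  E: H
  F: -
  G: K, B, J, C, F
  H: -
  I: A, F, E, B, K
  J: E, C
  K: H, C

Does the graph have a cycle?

No

DFS with white/gray/black marking, starting from C:
C gray
  H gray
  H black
C black
A gray
  G gray
    K gray
      K→H: H black — skip
      K→C: C black — skip
    K black
    B gray
      J gray
        E gray
          E→H: H black — skip
        E black
        J→C: C black — skip
      J black
      B→K: K black — skip
      B→E: E black — skip
      B→H: H black — skip
    B black
    G→J: J black — skip
    G→C: C black — skip
    F gray
    F black
  G black
  A→H: H black — skip
  D gray
  D black
  A→J: J black — skip
  A→C: C black — skip
A black
I gray
  I→A: A black — skip
  I→F: F black — skip
  I→E: E black — skip
  I→B: B black — skip
  I→K: K black — skip
I black
Every edge goes to a white or black vertex — no back edge, so the graph is acyclic.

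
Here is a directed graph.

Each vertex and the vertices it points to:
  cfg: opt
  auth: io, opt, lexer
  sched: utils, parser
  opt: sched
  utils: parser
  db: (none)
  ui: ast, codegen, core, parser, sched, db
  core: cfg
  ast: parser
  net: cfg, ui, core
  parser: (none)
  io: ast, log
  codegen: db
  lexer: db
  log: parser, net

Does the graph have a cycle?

No

DFS with white/gray/black marking, starting from lexer:
lexer gray
  db gray
  db black
lexer black
cfg gray
  opt gray
    sched gray
      utils gray
        parser gray
        parser black
      utils black
      sched→parser: parser black — skip
    sched black
  opt black
cfg black
auth gray
  io gray
    ast gray
      ast→parser: parser black — skip
    ast black
    log gray
      log→parser: parser black — skip
      net gray
        net→cfg: cfg black — skip
        ui gray
          ui→ast: ast black — skip
          codegen gray
            codegen→db: db black — skip
          codegen black
          core gray
            core→cfg: cfg black — skip
          core black
          ui→parser: parser black — skip
          ui→sched: sched black — skip
          ui→db: db black — skip
        ui black
        net→core: core black — skip
      net black
    log black
  io black
  auth→opt: opt black — skip
  auth→lexer: lexer black — skip
auth black
Every edge goes to a white or black vertex — no back edge, so the graph is acyclic.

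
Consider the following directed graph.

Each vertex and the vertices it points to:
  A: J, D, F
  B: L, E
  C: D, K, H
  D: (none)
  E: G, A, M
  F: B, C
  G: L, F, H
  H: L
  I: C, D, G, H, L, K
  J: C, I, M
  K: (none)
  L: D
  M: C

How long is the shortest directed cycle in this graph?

4

For each vertex v, BFS finds the shortest path from v back to v.
The shortest such closed walk is A → F → B → E → A, length 4.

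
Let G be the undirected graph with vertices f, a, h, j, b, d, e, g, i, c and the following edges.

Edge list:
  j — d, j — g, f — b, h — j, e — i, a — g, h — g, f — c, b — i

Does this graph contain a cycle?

DFS, tracking each vertex's parent; an edge to a visited non-parent vertex closes a cycle.
Start from c:
visit c (parent –)
  visit f (parent c)
    f–c: parent, skip
    visit b (parent f)
      b–f: parent, skip
      visit i (parent b)
        i–b: parent, skip
        visit e (parent i)
          e–i: parent, skip
visit a (parent –)
  visit g (parent a)
    visit h (parent g)
      visit j (parent h)
        j–g: g visited and ≠ parent → cycle
Cycle: g – h – j – g.

Yes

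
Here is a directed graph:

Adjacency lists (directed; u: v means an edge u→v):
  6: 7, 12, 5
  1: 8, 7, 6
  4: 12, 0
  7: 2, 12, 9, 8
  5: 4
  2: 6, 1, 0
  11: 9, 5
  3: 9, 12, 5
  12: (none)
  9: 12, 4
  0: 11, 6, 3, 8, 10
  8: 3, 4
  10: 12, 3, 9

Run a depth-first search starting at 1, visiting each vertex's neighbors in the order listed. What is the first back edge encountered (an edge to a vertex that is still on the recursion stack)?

11->9

DFS from 1 (visiting each vertex's neighbors in the order listed); mark gray on enter, black on exit:
1 gray
  8 gray
    3 gray
      9 gray
        12 gray
        12 black
        4 gray
          4→12: 12 black — skip
          0 gray
            11 gray
              11→9: 9 is gray → back edge
First back edge: 11 → 9.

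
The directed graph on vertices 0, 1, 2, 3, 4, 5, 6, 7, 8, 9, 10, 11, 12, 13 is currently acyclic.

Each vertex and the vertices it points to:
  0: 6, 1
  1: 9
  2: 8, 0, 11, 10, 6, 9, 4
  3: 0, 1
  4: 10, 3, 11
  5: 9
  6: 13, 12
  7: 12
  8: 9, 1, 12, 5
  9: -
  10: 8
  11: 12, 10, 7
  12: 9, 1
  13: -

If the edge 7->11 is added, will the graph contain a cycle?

Yes

Adding 7→11 creates a cycle iff 11 can already reach 7.
Path from 11: 11 → 7.
So 11 → … → 7 → 11 is a cycle.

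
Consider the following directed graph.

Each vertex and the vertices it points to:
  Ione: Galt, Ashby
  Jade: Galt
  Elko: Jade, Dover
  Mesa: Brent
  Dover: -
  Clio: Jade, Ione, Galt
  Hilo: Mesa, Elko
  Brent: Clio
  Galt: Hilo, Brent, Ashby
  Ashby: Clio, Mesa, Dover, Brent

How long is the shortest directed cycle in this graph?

3

For each vertex v, BFS finds the shortest path from v back to v.
The shortest such closed walk is Ione → Ashby → Clio → Ione, length 3.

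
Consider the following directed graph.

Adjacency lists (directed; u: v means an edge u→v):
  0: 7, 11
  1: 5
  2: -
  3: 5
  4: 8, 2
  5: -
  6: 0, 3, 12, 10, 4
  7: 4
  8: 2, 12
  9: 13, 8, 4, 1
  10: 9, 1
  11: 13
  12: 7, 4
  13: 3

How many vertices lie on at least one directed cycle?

4

A vertex is on a directed cycle iff it belongs to a strongly connected component of size ≥ 2 (or has a self-loop).
The vertices on cycles are {4, 7, 8, 12} — 4 in total.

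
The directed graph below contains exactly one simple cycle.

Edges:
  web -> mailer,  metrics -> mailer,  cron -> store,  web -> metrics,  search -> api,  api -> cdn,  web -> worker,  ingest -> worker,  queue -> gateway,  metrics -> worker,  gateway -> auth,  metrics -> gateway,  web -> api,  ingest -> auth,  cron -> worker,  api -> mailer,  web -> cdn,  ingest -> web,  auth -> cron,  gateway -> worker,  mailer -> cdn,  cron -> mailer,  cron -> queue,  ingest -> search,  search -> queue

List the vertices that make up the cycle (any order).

auth, cron, queue, gateway

DFS with gray/black marking from auth:
auth gray
  cron gray
    queue gray
      gateway gray
        gateway→auth: auth is gray → back edge
Back edge closes the cycle auth → cron → queue → gateway → auth; its vertices are {auth, cron, queue, gateway}.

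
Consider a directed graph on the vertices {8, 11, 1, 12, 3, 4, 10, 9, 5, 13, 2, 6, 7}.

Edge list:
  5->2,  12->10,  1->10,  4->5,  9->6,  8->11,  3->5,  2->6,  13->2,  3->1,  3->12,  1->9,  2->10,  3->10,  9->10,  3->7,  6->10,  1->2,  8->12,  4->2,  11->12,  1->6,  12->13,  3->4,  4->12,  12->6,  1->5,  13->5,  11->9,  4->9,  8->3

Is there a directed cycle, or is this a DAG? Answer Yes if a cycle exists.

No

DFS with white/gray/black marking, starting from 12:
12 gray
  6 gray
    10 gray
    10 black
  6 black
  12→10: 10 black — skip
  13 gray
    2 gray
      2→10: 10 black — skip
      2→6: 6 black — skip
    2 black
    5 gray
      5→2: 2 black — skip
    5 black
  13 black
12 black
8 gray
  11 gray
    9 gray
      9→6: 6 black — skip
      9→10: 10 black — skip
    9 black
    11→12: 12 black — skip
  11 black
  8→12: 12 black — skip
  3 gray
    1 gray
      1→9: 9 black — skip
      1→2: 2 black — skip
      1→6: 6 black — skip
      1→10: 10 black — skip
      1→5: 5 black — skip
    1 black
    3→12: 12 black — skip
    3→10: 10 black — skip
    3→5: 5 black — skip
    7 gray
    7 black
    4 gray
      4→9: 9 black — skip
      4→12: 12 black — skip
      4→2: 2 black — skip
      4→5: 5 black — skip
    4 black
  3 black
8 black
Every edge goes to a white or black vertex — no back edge, so the graph is acyclic.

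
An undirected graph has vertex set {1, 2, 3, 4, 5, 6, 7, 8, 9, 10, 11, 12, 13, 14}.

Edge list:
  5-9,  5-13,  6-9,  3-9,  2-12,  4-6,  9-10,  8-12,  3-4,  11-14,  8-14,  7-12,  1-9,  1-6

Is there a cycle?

Yes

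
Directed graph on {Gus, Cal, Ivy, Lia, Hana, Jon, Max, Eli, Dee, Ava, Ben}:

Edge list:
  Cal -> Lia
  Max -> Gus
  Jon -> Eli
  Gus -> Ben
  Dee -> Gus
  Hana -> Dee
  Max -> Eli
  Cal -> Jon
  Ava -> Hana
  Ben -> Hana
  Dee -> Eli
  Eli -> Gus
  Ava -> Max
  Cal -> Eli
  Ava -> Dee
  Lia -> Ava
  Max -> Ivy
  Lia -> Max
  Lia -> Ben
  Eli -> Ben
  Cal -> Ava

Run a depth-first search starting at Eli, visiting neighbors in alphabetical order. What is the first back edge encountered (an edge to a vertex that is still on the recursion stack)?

Dee→Eli

DFS from Eli (visiting neighbors in alphabetical order); mark gray on enter, black on exit:
Eli gray
  Ben gray
    Hana gray
      Dee gray
        Dee→Eli: Eli is gray → back edge
First back edge: Dee → Eli.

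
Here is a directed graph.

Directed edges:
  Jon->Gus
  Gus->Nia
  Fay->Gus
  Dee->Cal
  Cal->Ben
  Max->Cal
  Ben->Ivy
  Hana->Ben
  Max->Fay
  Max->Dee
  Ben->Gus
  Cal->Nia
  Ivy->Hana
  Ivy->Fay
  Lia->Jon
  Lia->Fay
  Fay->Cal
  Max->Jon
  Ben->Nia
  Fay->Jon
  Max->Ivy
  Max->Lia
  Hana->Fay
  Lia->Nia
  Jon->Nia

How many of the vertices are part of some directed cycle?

5

A vertex is on a directed cycle iff it belongs to a strongly connected component of size ≥ 2 (or has a self-loop).
The vertices on cycles are {Ben, Cal, Fay, Ivy, Hana} — 5 in total.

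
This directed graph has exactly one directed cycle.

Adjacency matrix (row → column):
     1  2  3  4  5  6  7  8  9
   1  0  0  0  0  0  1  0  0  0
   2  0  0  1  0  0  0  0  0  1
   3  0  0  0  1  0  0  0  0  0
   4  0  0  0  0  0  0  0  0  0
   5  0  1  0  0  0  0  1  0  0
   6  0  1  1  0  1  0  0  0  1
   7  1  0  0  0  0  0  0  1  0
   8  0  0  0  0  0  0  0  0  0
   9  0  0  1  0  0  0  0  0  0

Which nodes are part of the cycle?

1, 5, 6, 7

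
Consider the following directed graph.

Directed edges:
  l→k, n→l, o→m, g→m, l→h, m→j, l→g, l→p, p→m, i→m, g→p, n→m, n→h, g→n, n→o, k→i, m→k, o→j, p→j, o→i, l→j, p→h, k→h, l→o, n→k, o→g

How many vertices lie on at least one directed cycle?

7

A vertex is on a directed cycle iff it belongs to a strongly connected component of size ≥ 2 (or has a self-loop).
The vertices on cycles are {g, i, k, l, m, n, o} — 7 in total.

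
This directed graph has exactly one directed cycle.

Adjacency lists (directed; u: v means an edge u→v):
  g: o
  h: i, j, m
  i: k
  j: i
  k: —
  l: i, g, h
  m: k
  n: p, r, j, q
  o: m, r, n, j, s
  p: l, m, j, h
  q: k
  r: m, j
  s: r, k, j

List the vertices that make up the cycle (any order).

DFS with gray/black marking from g:
g gray
  o gray
    m gray
      k gray
      k black
    m black
    r gray
      r→m: m black — skip
      j gray
        i gray
          i→k: k black — skip
        i black
      j black
    r black
    n gray
      p gray
        l gray
          l→i: i black — skip
          l→g: g is gray → back edge
Back edge closes the cycle g → o → n → p → l → g; its vertices are {g, l, n, o, p}.

g, l, n, o, p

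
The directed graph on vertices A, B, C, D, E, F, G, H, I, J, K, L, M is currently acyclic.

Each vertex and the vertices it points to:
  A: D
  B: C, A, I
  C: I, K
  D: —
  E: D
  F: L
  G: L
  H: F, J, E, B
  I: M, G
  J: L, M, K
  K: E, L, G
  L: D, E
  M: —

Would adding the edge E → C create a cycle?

Yes

Adding E→C creates a cycle iff C can already reach E.
Path from C: C → K → E.
So C → … → E → C is a cycle.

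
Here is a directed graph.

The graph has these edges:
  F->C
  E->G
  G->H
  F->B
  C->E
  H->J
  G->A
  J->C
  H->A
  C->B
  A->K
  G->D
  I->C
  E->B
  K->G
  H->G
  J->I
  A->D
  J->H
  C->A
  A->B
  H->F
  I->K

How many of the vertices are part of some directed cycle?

9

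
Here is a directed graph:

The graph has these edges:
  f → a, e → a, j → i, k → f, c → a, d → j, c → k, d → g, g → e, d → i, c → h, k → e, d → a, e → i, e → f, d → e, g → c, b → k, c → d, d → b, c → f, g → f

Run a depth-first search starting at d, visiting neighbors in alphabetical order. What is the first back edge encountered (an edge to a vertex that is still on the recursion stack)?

DFS from d (visiting neighbors in alphabetical order); mark gray on enter, black on exit:
d gray
  a gray
  a black
  b gray
    k gray
      e gray
        e→a: a black — skip
        f gray
          f→a: a black — skip
        f black
        i gray
        i black
      e black
      k→f: f black — skip
    k black
  b black
  d→e: e black — skip
  g gray
    c gray
      c→a: a black — skip
      c→d: d is gray → back edge
First back edge: c → d.

c->d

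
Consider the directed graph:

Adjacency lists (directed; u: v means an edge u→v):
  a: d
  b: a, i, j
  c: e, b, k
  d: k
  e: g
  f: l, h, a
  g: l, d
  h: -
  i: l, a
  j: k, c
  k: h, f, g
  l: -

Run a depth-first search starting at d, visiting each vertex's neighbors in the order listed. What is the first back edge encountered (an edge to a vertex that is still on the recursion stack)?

DFS from d (visiting each vertex's neighbors in the order listed); mark gray on enter, black on exit:
d gray
  k gray
    h gray
    h black
    f gray
      l gray
      l black
      f→h: h black — skip
      a gray
        a→d: d is gray → back edge
First back edge: a → d.

a→d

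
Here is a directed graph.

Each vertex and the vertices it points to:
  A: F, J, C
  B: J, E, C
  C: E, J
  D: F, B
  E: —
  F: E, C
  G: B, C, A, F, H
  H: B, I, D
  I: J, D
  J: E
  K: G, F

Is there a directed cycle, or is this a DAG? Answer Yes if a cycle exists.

DFS with white/gray/black marking, starting from F:
F gray
  E gray
  E black
  C gray
    C→E: E black — skip
    J gray
      J→E: E black — skip
    J black
  C black
F black
A gray
  A→F: F black — skip
  A→J: J black — skip
  A→C: C black — skip
A black
B gray
  B→J: J black — skip
  B→E: E black — skip
  B→C: C black — skip
B black
D gray
  D→F: F black — skip
  D→B: B black — skip
D black
G gray
  G→B: B black — skip
  G→C: C black — skip
  G→A: A black — skip
  G→F: F black — skip
  H gray
    H→B: B black — skip
    I gray
      I→J: J black — skip
      I→D: D black — skip
    I black
    H→D: D black — skip
  H black
G black
K gray
  K→G: G black — skip
  K→F: F black — skip
K black
Every edge goes to a white or black vertex — no back edge, so the graph is acyclic.

No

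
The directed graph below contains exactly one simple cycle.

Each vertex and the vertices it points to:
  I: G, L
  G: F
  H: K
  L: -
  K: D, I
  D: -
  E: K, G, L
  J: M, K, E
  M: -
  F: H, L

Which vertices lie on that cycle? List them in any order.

DFS with gray/black marking from K:
K gray
  D gray
  D black
  I gray
    G gray
      F gray
        H gray
          H→K: K is gray → back edge
Back edge closes the cycle K → I → G → F → H → K; its vertices are {F, G, H, I, K}.

F, G, H, I, K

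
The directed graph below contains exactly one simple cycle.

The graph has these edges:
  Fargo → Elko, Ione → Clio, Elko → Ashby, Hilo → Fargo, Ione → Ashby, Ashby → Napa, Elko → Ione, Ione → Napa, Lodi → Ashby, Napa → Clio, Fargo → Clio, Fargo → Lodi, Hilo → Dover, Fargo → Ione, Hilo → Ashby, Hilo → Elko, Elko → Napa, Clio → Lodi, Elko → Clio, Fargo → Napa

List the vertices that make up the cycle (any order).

Clio, Lodi, Napa, Ashby

DFS with gray/black marking from Ashby:
Ashby gray
  Napa gray
    Clio gray
      Lodi gray
        Lodi→Ashby: Ashby is gray → back edge
Back edge closes the cycle Ashby → Napa → Clio → Lodi → Ashby; its vertices are {Clio, Lodi, Napa, Ashby}.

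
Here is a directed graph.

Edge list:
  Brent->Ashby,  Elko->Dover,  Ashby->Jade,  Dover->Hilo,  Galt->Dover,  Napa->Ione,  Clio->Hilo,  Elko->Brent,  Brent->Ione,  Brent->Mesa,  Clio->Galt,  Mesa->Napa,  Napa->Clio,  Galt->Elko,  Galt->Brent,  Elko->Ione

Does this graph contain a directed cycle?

DFS with white/gray/black marking, starting from Elko:
Elko gray
  Ione gray
  Ione black
  Dover gray
    Hilo gray
    Hilo black
  Dover black
  Brent gray
    Brent→Ione: Ione black — skip
    Ashby gray
      Jade gray
      Jade black
    Ashby black
    Mesa gray
      Napa gray
        Napa→Ione: Ione black — skip
        Clio gray
          Galt gray
            Galt→Elko: Elko is gray → back edge
Back edge found, so a cycle exists: Elko → Brent → Mesa → Napa → Clio → Galt → Elko.

Yes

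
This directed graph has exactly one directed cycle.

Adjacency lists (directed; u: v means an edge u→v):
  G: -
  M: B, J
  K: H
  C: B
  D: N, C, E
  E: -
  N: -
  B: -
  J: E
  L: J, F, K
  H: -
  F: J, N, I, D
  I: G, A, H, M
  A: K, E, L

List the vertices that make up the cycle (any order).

DFS with gray/black marking from F:
F gray
  J gray
    E gray
    E black
  J black
  N gray
  N black
  I gray
    G gray
    G black
    A gray
      K gray
        H gray
        H black
      K black
      A→E: E black — skip
      L gray
        L→J: J black — skip
        L→F: F is gray → back edge
Back edge closes the cycle F → I → A → L → F; its vertices are {A, F, I, L}.

A, F, I, L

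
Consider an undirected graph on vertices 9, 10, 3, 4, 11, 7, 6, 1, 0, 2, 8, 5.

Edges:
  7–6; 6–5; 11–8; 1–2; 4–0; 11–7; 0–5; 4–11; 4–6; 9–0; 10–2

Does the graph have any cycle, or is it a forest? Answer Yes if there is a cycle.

DFS, tracking each vertex's parent; an edge to a visited non-parent vertex closes a cycle.
Start from 0:
visit 0 (parent –)
  visit 5 (parent 0)
    visit 6 (parent 5)
      6–5: parent, skip
      visit 4 (parent 6)
        4–0: 0 visited and ≠ parent → cycle
Cycle: 0 – 5 – 6 – 4 – 0.

Yes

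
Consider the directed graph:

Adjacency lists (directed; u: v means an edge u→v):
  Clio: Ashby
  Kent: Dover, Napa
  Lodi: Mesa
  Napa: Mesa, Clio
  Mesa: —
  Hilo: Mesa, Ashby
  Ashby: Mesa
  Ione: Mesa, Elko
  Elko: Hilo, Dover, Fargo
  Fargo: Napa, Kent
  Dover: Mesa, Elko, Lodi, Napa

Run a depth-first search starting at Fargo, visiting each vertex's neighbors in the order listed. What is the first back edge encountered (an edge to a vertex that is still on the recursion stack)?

Elko->Dover

DFS from Fargo (visiting each vertex's neighbors in the order listed); mark gray on enter, black on exit:
Fargo gray
  Napa gray
    Mesa gray
    Mesa black
    Clio gray
      Ashby gray
        Ashby→Mesa: Mesa black — skip
      Ashby black
    Clio black
  Napa black
  Kent gray
    Dover gray
      Dover→Mesa: Mesa black — skip
      Elko gray
        Hilo gray
          Hilo→Mesa: Mesa black — skip
          Hilo→Ashby: Ashby black — skip
        Hilo black
        Elko→Dover: Dover is gray → back edge
First back edge: Elko → Dover.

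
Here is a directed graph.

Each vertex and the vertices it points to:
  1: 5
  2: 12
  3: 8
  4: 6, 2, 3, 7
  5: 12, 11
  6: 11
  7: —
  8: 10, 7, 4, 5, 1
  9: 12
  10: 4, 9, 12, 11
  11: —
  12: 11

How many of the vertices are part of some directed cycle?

4

A vertex is on a directed cycle iff it belongs to a strongly connected component of size ≥ 2 (or has a self-loop).
The vertices on cycles are {3, 4, 8, 10} — 4 in total.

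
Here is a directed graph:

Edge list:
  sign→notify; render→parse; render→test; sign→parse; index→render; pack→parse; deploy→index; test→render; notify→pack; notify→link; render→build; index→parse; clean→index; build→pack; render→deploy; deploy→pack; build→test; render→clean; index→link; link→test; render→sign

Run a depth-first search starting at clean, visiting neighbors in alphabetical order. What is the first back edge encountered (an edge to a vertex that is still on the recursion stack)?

DFS from clean (visiting neighbors in alphabetical order); mark gray on enter, black on exit:
clean gray
  index gray
    link gray
      test gray
        render gray
          build gray
            pack gray
              parse gray
              parse black
            pack black
            build→test: test is gray → back edge
First back edge: build → test.

build→test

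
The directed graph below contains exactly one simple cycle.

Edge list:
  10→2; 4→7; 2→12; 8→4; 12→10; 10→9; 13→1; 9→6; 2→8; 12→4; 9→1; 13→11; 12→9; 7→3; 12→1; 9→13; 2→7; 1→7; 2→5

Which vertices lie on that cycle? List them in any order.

2, 10, 12

DFS with gray/black marking from 2:
2 gray
  8 gray
    4 gray
      7 gray
        3 gray
        3 black
      7 black
    4 black
  8 black
  2→7: 7 black — skip
  5 gray
  5 black
  12 gray
    1 gray
      1→7: 7 black — skip
    1 black
    9 gray
      6 gray
      6 black
      13 gray
        13→1: 1 black — skip
        11 gray
        11 black
      13 black
      9→1: 1 black — skip
    9 black
    12→4: 4 black — skip
    10 gray
      10→9: 9 black — skip
      10→2: 2 is gray → back edge
Back edge closes the cycle 2 → 12 → 10 → 2; its vertices are {2, 10, 12}.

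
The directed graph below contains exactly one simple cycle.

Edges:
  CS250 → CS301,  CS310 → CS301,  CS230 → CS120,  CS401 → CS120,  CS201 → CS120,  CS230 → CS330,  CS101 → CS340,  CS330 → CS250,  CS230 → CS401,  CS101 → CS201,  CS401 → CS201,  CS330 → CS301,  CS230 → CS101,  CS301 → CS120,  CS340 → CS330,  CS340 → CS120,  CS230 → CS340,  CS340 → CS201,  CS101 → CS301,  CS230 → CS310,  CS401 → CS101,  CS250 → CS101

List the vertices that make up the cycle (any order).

CS101, CS250, CS330, CS340

DFS with gray/black marking from CS330:
CS330 gray
  CS301 gray
    CS120 gray
    CS120 black
  CS301 black
  CS250 gray
    CS101 gray
      CS101→CS301: CS301 black — skip
      CS340 gray
        CS340→CS120: CS120 black — skip
        CS201 gray
          CS201→CS120: CS120 black — skip
        CS201 black
        CS340→CS330: CS330 is gray → back edge
Back edge closes the cycle CS330 → CS250 → CS101 → CS340 → CS330; its vertices are {CS101, CS250, CS330, CS340}.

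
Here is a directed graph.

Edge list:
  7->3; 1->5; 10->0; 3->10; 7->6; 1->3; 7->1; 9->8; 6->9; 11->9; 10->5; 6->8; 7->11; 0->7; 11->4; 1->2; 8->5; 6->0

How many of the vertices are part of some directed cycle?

6

A vertex is on a directed cycle iff it belongs to a strongly connected component of size ≥ 2 (or has a self-loop).
The vertices on cycles are {0, 1, 3, 6, 7, 10} — 6 in total.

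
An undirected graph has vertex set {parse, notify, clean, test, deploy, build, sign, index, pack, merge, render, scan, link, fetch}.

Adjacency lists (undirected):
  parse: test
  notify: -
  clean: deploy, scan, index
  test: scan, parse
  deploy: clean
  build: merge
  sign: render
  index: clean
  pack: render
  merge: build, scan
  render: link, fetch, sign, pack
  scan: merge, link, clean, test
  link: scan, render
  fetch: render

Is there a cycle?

No

DFS, tracking each vertex's parent; an edge to a visited non-parent vertex closes a cycle.
Start from sign:
visit sign (parent –)
  visit render (parent sign)
    visit link (parent render)
      visit scan (parent link)
        visit merge (parent scan)
          visit build (parent merge)
            build–merge: parent, skip
          merge–scan: parent, skip
        scan–link: parent, skip
        visit clean (parent scan)
          visit deploy (parent clean)
            deploy–clean: parent, skip
          clean–scan: parent, skip
          visit index (parent clean)
            index–clean: parent, skip
        visit test (parent scan)
          test–scan: parent, skip
          visit parse (parent test)
            parse–test: parent, skip
      link–render: parent, skip
    visit fetch (parent render)
      fetch–render: parent, skip
    render–sign: parent, skip
    visit pack (parent render)
      pack–render: parent, skip
visit notify (parent –)
No non-parent visited neighbor found — the graph is a forest.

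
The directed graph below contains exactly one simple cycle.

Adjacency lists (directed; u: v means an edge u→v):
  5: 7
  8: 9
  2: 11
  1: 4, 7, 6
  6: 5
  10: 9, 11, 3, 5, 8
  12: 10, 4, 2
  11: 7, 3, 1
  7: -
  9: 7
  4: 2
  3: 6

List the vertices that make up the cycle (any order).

DFS with gray/black marking from 4:
4 gray
  2 gray
    11 gray
      7 gray
      7 black
      3 gray
        6 gray
          5 gray
            5→7: 7 black — skip
          5 black
        6 black
      3 black
      1 gray
        1→4: 4 is gray → back edge
Back edge closes the cycle 4 → 2 → 11 → 1 → 4; its vertices are {1, 2, 4, 11}.

1, 2, 4, 11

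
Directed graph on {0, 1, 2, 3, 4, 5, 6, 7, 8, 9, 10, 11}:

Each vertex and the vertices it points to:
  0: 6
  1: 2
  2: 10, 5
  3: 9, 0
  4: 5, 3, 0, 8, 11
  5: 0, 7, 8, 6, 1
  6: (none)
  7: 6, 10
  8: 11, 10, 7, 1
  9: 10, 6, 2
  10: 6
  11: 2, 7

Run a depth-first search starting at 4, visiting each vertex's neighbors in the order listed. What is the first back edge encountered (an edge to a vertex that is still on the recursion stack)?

DFS from 4 (visiting each vertex's neighbors in the order listed); mark gray on enter, black on exit:
4 gray
  5 gray
    0 gray
      6 gray
      6 black
    0 black
    7 gray
      7→6: 6 black — skip
      10 gray
        10→6: 6 black — skip
      10 black
    7 black
    8 gray
      11 gray
        2 gray
          2→10: 10 black — skip
          2→5: 5 is gray → back edge
First back edge: 2 → 5.

2->5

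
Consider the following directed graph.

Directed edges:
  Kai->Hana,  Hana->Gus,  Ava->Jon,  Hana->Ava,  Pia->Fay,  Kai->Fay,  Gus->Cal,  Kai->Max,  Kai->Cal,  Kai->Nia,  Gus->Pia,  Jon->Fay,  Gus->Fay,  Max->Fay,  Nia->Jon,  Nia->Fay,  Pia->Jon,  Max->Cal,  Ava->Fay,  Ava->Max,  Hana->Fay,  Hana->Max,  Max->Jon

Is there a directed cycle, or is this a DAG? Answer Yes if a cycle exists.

DFS with white/gray/black marking, starting from Ava:
Ava gray
  Jon gray
    Fay gray
    Fay black
  Jon black
  Max gray
    Cal gray
    Cal black
    Max→Jon: Jon black — skip
    Max→Fay: Fay black — skip
  Max black
  Ava→Fay: Fay black — skip
Ava black
Hana gray
  Hana→Fay: Fay black — skip
  Gus gray
    Gus→Fay: Fay black — skip
    Pia gray
      Pia→Jon: Jon black — skip
      Pia→Fay: Fay black — skip
    Pia black
    Gus→Cal: Cal black — skip
  Gus black
  Hana→Max: Max black — skip
  Hana→Ava: Ava black — skip
Hana black
Nia gray
  Nia→Jon: Jon black — skip
  Nia→Fay: Fay black — skip
Nia black
Kai gray
  Kai→Nia: Nia black — skip
  Kai→Max: Max black — skip
  Kai→Hana: Hana black — skip
  Kai→Fay: Fay black — skip
  Kai→Cal: Cal black — skip
Kai black
Every edge goes to a white or black vertex — no back edge, so the graph is acyclic.

No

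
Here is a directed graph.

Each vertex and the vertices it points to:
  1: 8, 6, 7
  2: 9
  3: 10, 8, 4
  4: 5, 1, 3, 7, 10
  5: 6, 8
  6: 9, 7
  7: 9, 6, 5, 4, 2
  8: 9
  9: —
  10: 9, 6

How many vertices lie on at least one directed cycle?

A vertex is on a directed cycle iff it belongs to a strongly connected component of size ≥ 2 (or has a self-loop).
The vertices on cycles are {1, 3, 4, 5, 6, 7, 10} — 7 in total.

7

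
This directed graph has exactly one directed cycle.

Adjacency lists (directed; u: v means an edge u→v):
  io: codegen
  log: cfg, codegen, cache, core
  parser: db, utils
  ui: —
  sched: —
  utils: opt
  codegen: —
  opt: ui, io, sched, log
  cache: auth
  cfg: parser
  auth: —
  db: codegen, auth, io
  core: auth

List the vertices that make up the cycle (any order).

cfg, log, opt, utils, parser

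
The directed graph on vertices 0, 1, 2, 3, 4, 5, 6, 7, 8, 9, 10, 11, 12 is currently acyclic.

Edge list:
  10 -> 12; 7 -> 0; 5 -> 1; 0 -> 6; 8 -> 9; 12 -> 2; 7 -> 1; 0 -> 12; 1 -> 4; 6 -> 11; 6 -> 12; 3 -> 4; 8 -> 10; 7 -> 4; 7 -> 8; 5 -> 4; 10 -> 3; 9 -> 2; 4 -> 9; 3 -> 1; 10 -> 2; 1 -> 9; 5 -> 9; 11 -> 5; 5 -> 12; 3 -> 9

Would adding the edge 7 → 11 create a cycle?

No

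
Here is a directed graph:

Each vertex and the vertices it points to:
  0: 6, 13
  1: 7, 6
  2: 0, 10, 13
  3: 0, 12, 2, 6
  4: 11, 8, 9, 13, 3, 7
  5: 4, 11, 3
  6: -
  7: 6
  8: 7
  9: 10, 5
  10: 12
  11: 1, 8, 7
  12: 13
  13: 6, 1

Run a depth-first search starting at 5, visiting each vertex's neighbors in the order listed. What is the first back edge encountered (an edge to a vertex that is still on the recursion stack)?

DFS from 5 (visiting each vertex's neighbors in the order listed); mark gray on enter, black on exit:
5 gray
  4 gray
    11 gray
      1 gray
        7 gray
          6 gray
          6 black
        7 black
        1→6: 6 black — skip
      1 black
      8 gray
        8→7: 7 black — skip
      8 black
      11→7: 7 black — skip
    11 black
    4→8: 8 black — skip
    9 gray
      10 gray
        12 gray
          13 gray
            13→6: 6 black — skip
            13→1: 1 black — skip
          13 black
        12 black
      10 black
      9→5: 5 is gray → back edge
First back edge: 9 → 5.

9->5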